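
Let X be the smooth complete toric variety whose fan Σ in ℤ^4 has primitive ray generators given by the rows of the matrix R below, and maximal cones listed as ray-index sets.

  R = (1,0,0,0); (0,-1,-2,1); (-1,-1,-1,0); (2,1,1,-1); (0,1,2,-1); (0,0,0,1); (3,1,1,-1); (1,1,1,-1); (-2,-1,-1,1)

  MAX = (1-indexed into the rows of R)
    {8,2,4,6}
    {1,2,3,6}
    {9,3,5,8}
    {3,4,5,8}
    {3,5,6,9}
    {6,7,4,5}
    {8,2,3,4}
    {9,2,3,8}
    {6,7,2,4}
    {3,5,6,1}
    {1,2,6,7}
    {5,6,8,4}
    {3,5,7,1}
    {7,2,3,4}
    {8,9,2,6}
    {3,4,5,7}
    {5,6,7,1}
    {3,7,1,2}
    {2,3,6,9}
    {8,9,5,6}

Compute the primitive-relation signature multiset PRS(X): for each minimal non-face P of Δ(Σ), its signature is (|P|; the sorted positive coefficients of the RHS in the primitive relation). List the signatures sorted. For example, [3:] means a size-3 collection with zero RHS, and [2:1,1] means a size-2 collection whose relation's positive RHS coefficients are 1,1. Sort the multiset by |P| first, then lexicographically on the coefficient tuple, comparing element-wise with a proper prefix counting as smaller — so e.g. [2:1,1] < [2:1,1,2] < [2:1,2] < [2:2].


|primitive collections| = 10. Relations:

  P={2,5}:  v_{2} + v_{5} = 0  →  sig = [2:]
  P={4,9}:  v_{4} + v_{9} = 0  →  sig = [2:]
  P={1,4}:  v_{1} + v_{4} = v_{7}  →  sig = [2:1]
  P={1,8}:  v_{1} + v_{8} = v_{4}  →  sig = [2:1]
  P={7,9}:  v_{7} + v_{9} = v_{1}  →  sig = [2:1]
  P={1,9}:  v_{1} + v_{9} = v_{3} + v_{6}  →  sig = [2:1,1]
  P={7,8}:  v_{7} + v_{8} = 2·v_{4}  →  sig = [2:2]
  P={3,6,8}:  v_{3} + v_{6} + v_{8} = 0  →  sig = [3:]
  P={3,4,6}:  v_{3} + v_{4} + v_{6} = v_{1}  →  sig = [3:1]
  P={3,6,7}:  v_{3} + v_{6} + v_{7} = 2·v_{1}  →  sig = [3:2]

so the primitive-relation signature multiset is
    |P|=2: 7 collections, coeffs (), (), (1), (1), (1), (1,1), (2)
    |P|=3: 3 collections, coeffs (), (1), (2)


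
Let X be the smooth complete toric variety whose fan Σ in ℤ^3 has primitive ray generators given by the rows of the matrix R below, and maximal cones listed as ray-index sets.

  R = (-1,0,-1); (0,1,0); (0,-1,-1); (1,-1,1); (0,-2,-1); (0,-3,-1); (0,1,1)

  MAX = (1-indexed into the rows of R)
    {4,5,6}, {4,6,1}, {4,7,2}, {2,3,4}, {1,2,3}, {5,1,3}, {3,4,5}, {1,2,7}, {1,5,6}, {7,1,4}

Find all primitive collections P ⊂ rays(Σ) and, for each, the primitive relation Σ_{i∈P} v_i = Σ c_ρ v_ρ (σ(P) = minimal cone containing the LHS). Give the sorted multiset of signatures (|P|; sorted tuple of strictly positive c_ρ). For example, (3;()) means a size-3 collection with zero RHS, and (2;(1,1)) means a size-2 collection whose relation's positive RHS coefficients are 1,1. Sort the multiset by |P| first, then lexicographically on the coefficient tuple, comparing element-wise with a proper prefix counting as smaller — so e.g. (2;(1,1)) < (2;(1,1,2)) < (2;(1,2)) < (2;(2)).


Δ(Σ) — 7 vertices, 9 min non-faces:

  P={3,7}:  v_{3} + v_{7} = 0 — sig = (2;())
  P={2,5}:  v_{2} + v_{5} = v_{3} — sig = (2;(1))
  P={2,6}:  v_{2} + v_{6} = v_{5} — sig = (2;(1))
  P={5,7}:  v_{5} + v_{7} = v_{1} + v_{4} — sig = (2;(1,1))
  P={3,6}:  v_{3} + v_{6} = 2·v_{5} — sig = (2;(2))
  P={6,7}:  v_{6} + v_{7} = 2·v_{1} + 2·v_{4} — sig = (2;(2,2))
  P={1,2,4}:  v_{1} + v_{2} + v_{4} = 0 — sig = (3;())
  P={1,3,4}:  v_{1} + v_{3} + v_{4} = v_{5} — sig = (3;(1))
  P={1,4,5}:  v_{1} + v_{4} + v_{5} = v_{6} — sig = (3;(1))

Sorted signature multiset PRS(X):
{ (2;()),  (2;(1)) ×2,  (2;(1,1)),  (2;(2)),  (2;(2,2)),  (3;()),  (3;(1)) ×2 }


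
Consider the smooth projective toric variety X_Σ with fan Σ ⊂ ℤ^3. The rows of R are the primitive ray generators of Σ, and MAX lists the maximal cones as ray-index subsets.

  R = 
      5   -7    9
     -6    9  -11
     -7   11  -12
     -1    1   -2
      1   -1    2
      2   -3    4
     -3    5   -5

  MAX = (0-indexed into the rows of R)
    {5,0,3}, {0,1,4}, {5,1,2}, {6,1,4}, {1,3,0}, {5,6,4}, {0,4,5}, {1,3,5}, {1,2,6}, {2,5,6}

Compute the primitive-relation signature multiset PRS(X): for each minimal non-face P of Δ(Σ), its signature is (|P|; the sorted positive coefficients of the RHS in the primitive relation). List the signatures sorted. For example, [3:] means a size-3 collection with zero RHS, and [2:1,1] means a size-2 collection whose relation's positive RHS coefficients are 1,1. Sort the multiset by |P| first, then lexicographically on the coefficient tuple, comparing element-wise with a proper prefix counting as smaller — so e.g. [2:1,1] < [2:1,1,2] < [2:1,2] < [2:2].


The 9 primitive collections of Σ (r=7, n=3):

  • {3,4}:  v_{3} + v_{4} = 0  ⇒ sig = [2:]
  • {0,2}:  v_{0} + v_{2} = v_{4} + v_{6}  ⇒ sig = [2:1,1]
  • {3,6}:  v_{3} + v_{6} = v_{1} + v_{5}  ⇒ sig = [2:1,1]
  • {0,6}:  v_{0} + v_{6} = 2·v_{4}  ⇒ sig = [2:2]
  • {2,4}:  v_{2} + v_{4} = 2·v_{6}  ⇒ sig = [2:2]
  • {2,3}:  v_{2} + v_{3} = 2·v_{1} + 2·v_{5}  ⇒ sig = [2:2,2]
  • {0,1,5}:  v_{0} + v_{1} + v_{5} = v_{4}  ⇒ sig = [3:1]
  • {1,4,5}:  v_{1} + v_{4} + v_{5} = v_{6}  ⇒ sig = [3:1]
  • {1,5,6}:  v_{1} + v_{5} + v_{6} = v_{2}  ⇒ sig = [3:1]

so the primitive-relation signature multiset is
    |P|=2: 6 collections, coeffs (), (1,1), (1,1), (2), (2), (2,2)
    |P|=3: 3 collections, coeffs (1), (1), (1)


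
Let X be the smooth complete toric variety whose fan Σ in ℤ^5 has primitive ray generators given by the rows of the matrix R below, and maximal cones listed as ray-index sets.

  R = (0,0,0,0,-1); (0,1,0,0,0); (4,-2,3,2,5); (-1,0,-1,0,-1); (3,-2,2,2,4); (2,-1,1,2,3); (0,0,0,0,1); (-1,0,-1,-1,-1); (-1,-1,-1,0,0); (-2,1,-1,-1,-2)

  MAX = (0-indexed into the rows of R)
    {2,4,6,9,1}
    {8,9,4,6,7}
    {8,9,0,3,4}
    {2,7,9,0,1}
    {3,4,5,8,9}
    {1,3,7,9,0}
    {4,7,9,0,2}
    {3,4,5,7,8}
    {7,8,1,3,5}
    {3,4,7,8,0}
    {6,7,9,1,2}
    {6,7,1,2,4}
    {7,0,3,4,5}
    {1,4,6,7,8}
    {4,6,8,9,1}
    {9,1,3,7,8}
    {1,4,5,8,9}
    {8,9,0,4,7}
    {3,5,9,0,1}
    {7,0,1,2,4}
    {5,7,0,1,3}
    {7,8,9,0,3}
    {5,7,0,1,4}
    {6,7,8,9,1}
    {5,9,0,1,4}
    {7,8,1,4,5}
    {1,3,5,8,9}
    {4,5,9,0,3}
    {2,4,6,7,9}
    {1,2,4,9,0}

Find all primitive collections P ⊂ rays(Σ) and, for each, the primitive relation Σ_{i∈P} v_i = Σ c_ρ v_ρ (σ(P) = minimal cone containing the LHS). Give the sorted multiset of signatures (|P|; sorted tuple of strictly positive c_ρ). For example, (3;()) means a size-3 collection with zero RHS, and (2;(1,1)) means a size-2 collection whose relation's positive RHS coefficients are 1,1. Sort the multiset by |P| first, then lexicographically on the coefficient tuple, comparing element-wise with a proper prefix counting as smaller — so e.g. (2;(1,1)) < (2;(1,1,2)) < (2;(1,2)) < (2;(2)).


12 collections generate NE(X_Σ); each relation:

  {0,6}:  v_{0} + v_{6} = 0  →  sig = (2;())
  {2,3}:  v_{2} + v_{3} = v_{4}  →  sig = (2;(1))
  {3,6}:  v_{3} + v_{6} = v_{1} + v_{8}  →  sig = (2;(1,1))
  {2,8}:  v_{2} + v_{8} = 2·v_{4} + v_{7} + v_{9}  →  sig = (2;(1,1,2))
  {5,6}:  v_{5} + v_{6} = 2·v_{1} + v_{4} + v_{8}  →  sig = (2;(1,1,2))
  {2,5}:  v_{2} + v_{5} = v_{1} + 2·v_{4}  →  sig = (2;(1,2))
  {0,1,8}:  v_{0} + v_{1} + v_{8} = v_{3}  →  sig = (3;(1))
  {1,3,4}:  v_{1} + v_{3} + v_{4} = v_{5}  →  sig = (3;(1))
  {5,7,9}:  v_{5} + v_{7} + v_{9} = v_{1} + v_{8}  →  sig = (3;(1,1))
  {0,5,8}:  v_{0} + v_{5} + v_{8} = 2·v_{3} + v_{4}  →  sig = (3;(1,2))
  {1,4,7,9}:  v_{1} + v_{4} + v_{7} + v_{9} = v_{6}  →  sig = (4;(1))
  {3,4,7,9}:  v_{3} + v_{4} + v_{7} + v_{9} = v_{8}  →  sig = (4;(1))

Signatures (|P|; sorted positive RHS coefficients), sorted:
    |P|=2: 6 collections, coeffs (), (1), (1,1), (1,1,2), (1,1,2), (1,2)
    |P|=3: 4 collections, coeffs (1), (1), (1,1), (1,2)
    |P|=4: 2 collections, coeffs (1), (1)


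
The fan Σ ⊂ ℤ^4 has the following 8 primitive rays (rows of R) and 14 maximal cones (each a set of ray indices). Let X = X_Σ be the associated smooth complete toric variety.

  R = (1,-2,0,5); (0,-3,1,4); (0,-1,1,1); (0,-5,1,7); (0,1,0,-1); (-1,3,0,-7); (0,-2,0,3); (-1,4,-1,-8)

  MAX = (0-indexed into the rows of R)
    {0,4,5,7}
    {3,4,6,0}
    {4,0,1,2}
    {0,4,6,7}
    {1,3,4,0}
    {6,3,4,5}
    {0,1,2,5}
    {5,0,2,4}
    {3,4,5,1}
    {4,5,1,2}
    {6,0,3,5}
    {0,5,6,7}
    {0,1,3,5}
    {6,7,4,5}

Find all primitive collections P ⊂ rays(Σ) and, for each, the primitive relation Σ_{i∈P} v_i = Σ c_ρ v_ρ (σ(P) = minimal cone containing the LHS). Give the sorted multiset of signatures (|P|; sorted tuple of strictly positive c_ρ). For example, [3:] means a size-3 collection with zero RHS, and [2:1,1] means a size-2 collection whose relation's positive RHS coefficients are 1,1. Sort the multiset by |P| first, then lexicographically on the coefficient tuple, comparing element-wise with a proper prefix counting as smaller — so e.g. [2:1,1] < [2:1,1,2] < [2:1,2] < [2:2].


The 9 primitive collections of Σ (r=8, n=4):

  P = {1,6}:  v_{1} + v_{6} = v_{3} — sig = [2:1]
  P = {2,6}:  v_{2} + v_{6} = v_{1} — sig = [2:1]
  P = {2,7}:  v_{2} + v_{7} = v_{5} — sig = [2:1]
  P = {1,7}:  v_{1} + v_{7} = v_{5} + v_{6} — sig = [2:1,1]
  P = {3,7}:  v_{3} + v_{7} = v_{5} + 2·v_{6} — sig = [2:1,2]
  P = {2,3}:  v_{2} + v_{3} = 2·v_{1} — sig = [2:2]
  P = {0,4,5,6}:  v_{0} + v_{4} + v_{5} + v_{6} = 0 — sig = [4:]
  P = {0,1,4,5}:  v_{0} + v_{1} + v_{4} + v_{5} = v_{2} — sig = [4:1]
  P = {0,3,4,5}:  v_{0} + v_{3} + v_{4} + v_{5} = v_{1} — sig = [4:1]

Signatures (|P|; sorted positive RHS coefficients), sorted:
[[2:1], [2:1], [2:1], [2:1,1], [2:1,2], [2:2], [4:], [4:1], [4:1]]


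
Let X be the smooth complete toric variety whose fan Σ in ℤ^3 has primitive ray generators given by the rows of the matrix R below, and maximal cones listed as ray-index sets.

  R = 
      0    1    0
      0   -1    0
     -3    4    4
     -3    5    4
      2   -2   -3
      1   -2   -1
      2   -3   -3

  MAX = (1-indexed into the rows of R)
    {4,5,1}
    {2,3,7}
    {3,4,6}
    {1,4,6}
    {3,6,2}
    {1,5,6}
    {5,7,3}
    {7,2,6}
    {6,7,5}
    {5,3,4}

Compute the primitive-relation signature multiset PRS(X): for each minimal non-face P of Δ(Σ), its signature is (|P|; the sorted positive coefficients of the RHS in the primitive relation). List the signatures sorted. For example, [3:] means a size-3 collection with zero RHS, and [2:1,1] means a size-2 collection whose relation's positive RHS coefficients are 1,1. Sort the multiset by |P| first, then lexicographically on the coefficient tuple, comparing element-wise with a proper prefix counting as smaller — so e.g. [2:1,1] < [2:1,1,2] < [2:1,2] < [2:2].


Minimal non-faces — 9 found among 7 rays, 10 max cones:

  P = {1,2}:  v_{1} + v_{2} = 0  →  sig = [2:]
  P = {1,3}:  v_{1} + v_{3} = v_{4}  →  sig = [2:1]
  P = {1,7}:  v_{1} + v_{7} = v_{5}  →  sig = [2:1]
  P = {2,4}:  v_{2} + v_{4} = v_{3}  →  sig = [2:1]
  P = {2,5}:  v_{2} + v_{5} = v_{7}  →  sig = [2:1]
  P = {4,7}:  v_{4} + v_{7} = v_{3} + v_{5}  →  sig = [2:1,1]
  P = {3,5,6}:  v_{3} + v_{5} + v_{6} = 0  →  sig = [3:]
  P = {3,6,7}:  v_{3} + v_{6} + v_{7} = v_{2}  →  sig = [3:1]
  P = {4,5,6}:  v_{4} + v_{5} + v_{6} = v_{1}  →  sig = [3:1]

so the primitive-relation signature multiset is
{ [2:],  [2:1] ×4,  [2:1,1],  [3:],  [3:1] ×2 }


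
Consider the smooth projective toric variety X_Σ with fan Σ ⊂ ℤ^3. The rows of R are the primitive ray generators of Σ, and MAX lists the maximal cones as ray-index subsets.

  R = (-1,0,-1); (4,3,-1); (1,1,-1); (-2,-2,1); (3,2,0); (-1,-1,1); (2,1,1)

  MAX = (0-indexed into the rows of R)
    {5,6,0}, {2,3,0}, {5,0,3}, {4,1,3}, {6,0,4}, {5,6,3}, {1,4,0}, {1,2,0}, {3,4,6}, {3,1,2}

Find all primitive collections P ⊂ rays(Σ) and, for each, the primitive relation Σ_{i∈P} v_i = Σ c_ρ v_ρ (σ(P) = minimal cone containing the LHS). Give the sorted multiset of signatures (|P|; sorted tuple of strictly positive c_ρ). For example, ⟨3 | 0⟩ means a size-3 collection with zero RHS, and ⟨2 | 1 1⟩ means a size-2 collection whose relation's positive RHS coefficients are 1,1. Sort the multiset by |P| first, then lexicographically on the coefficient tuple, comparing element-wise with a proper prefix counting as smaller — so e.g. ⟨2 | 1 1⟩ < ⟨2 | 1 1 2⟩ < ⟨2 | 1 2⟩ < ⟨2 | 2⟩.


Σ has 9 primitive collections:

  {2,5}:  v_{2} + v_{5} = 0  so sig = ⟨2 | 0⟩
  {1,5}:  v_{1} + v_{5} = v_{4}  so sig = ⟨2 | 1⟩
  {2,4}:  v_{2} + v_{4} = v_{1}  so sig = ⟨2 | 1⟩
  {2,6}:  v_{2} + v_{6} = v_{4}  so sig = ⟨2 | 1⟩
  {4,5}:  v_{4} + v_{5} = v_{6}  so sig = ⟨2 | 1⟩
  {1,6}:  v_{1} + v_{6} = 2·v_{4}  so sig = ⟨2 | 2⟩
  {0,3,4}:  v_{0} + v_{3} + v_{4} = 0  so sig = ⟨3 | 0⟩
  {0,1,3}:  v_{0} + v_{1} + v_{3} = v_{2}  so sig = ⟨3 | 1⟩
  {0,3,6}:  v_{0} + v_{3} + v_{6} = v_{5}  so sig = ⟨3 | 1⟩

so the primitive-relation signature multiset is
    ⟨2 | 0⟩
    ⟨2 | 1⟩
    ⟨2 | 1⟩
    ⟨2 | 1⟩
    ⟨2 | 1⟩
    ⟨2 | 2⟩
    ⟨3 | 0⟩
    ⟨3 | 1⟩
    ⟨3 | 1⟩


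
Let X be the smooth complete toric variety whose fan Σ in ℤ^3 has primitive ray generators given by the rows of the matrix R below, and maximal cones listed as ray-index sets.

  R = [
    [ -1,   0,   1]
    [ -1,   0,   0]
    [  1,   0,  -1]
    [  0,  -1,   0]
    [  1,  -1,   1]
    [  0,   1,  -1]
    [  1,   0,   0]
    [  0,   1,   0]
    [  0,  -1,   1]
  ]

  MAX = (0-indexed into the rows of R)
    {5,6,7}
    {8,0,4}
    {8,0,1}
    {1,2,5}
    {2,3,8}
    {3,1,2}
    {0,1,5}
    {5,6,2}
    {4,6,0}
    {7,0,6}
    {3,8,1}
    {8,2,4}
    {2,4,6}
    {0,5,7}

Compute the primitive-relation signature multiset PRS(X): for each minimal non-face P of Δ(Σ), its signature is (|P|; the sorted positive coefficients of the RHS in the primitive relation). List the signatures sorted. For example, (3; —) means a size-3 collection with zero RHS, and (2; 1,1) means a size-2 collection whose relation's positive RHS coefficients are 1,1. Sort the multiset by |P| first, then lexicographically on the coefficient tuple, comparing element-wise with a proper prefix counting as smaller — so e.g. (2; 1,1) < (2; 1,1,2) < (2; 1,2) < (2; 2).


17 collections generate NE(X_Σ); each relation:

  {0,2}:  v_{0} + v_{2} = 0  ⇒ sig = (2; —)
  {1,6}:  v_{1} + v_{6} = 0  ⇒ sig = (2; —)
  {3,7}:  v_{3} + v_{7} = 0  ⇒ sig = (2; —)
  {5,8}:  v_{5} + v_{8} = 0  ⇒ sig = (2; —)
  {1,4}:  v_{1} + v_{4} = v_{8}  ⇒ sig = (2; 1)
  {4,5}:  v_{4} + v_{5} = v_{6}  ⇒ sig = (2; 1)
  {6,8}:  v_{6} + v_{8} = v_{4}  ⇒ sig = (2; 1)
  {0,3}:  v_{0} + v_{3} = v_{1} + v_{8}  ⇒ sig = (2; 1,1)
  {1,7}:  v_{1} + v_{7} = v_{0} + v_{5}  ⇒ sig = (2; 1,1)
  {2,7}:  v_{2} + v_{7} = v_{5} + v_{6}  ⇒ sig = (2; 1,1)
  {3,5}:  v_{3} + v_{5} = v_{1} + v_{2}  ⇒ sig = (2; 1,1)
  {3,6}:  v_{3} + v_{6} = v_{2} + v_{8}  ⇒ sig = (2; 1,1)
  {7,8}:  v_{7} + v_{8} = v_{0} + v_{6}  ⇒ sig = (2; 1,1)
  {3,4}:  v_{3} + v_{4} = v_{2} + 2·v_{8}  ⇒ sig = (2; 1,2)
  {4,7}:  v_{4} + v_{7} = v_{0} + 2·v_{6}  ⇒ sig = (2; 1,2)
  {0,5,6}:  v_{0} + v_{5} + v_{6} = v_{7}  ⇒ sig = (3; 1)
  {1,2,8}:  v_{1} + v_{2} + v_{8} = v_{3}  ⇒ sig = (3; 1)

Signatures (|P|; sorted positive RHS coefficients), sorted:
    |P|=2: 15 collections, coeffs (), (), (), (), (1), (1), (1), (1,1), (1,1), (1,1), (1,1), (1,1), (1,1), (1,2), (1,2)
    |P|=3: 2 collections, coeffs (1), (1)


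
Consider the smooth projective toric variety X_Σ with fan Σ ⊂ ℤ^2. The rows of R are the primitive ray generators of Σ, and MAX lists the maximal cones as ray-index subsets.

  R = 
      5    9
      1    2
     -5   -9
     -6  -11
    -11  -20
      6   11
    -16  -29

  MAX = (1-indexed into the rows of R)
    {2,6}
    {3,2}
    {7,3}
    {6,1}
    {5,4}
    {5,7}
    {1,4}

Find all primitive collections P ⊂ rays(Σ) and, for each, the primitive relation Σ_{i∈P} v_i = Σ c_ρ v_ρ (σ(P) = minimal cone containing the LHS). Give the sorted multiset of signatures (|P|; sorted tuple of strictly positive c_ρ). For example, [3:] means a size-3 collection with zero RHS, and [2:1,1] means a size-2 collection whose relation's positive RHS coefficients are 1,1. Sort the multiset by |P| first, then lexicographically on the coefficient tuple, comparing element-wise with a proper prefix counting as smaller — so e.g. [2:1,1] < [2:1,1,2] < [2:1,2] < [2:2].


The 14 primitive collections of Σ (r=7, n=2):

  • {1,3}:  v_{1} + v_{3} = 0 — sig = [2:]
  • {4,6}:  v_{4} + v_{6} = 0 — sig = [2:]
  • {1,2}:  v_{1} + v_{2} = v_{6} — sig = [2:1]
  • {1,5}:  v_{1} + v_{5} = v_{4} — sig = [2:1]
  • {1,7}:  v_{1} + v_{7} = v_{5} — sig = [2:1]
  • {2,4}:  v_{2} + v_{4} = v_{3} — sig = [2:1]
  • {3,4}:  v_{3} + v_{4} = v_{5} — sig = [2:1]
  • {3,5}:  v_{3} + v_{5} = v_{7} — sig = [2:1]
  • {3,6}:  v_{3} + v_{6} = v_{2} — sig = [2:1]
  • {5,6}:  v_{5} + v_{6} = v_{3} — sig = [2:1]
  • {2,5}:  v_{2} + v_{5} = 2·v_{3} — sig = [2:2]
  • {4,7}:  v_{4} + v_{7} = 2·v_{5} — sig = [2:2]
  • {6,7}:  v_{6} + v_{7} = 2·v_{3} — sig = [2:2]
  • {2,7}:  v_{2} + v_{7} = 3·v_{3} — sig = [2:3]

Hence PRS(X_Σ) =
{ [2:] ×2,  [2:1] ×8,  [2:2] ×3,  [2:3] }


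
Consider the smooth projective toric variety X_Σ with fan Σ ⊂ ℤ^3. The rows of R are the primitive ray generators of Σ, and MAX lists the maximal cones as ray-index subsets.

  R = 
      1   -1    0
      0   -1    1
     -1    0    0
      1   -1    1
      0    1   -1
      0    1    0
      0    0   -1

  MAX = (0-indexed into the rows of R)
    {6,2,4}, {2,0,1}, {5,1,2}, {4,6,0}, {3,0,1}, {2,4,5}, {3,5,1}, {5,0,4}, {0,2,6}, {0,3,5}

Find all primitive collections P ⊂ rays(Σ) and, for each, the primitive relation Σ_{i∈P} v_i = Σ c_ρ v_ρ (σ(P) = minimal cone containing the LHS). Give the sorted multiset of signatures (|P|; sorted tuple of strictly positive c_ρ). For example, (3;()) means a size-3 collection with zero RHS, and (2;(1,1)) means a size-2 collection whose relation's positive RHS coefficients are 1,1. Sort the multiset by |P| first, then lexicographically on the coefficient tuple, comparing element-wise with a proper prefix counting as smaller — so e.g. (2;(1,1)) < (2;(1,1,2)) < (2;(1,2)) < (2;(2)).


The 9 primitive collections of Σ (r=7, n=3):

  {1,4}:  v_{1} + v_{4} = 0  so sig = (2;())
  {2,3}:  v_{2} + v_{3} = v_{1}  so sig = (2;(1))
  {3,6}:  v_{3} + v_{6} = v_{0}  so sig = (2;(1))
  {5,6}:  v_{5} + v_{6} = v_{4}  so sig = (2;(1))
  {1,6}:  v_{1} + v_{6} = v_{0} + v_{2}  so sig = (2;(1,1))
  {3,4}:  v_{3} + v_{4} = v_{0} + v_{5}  so sig = (2;(1,1))
  {0,2,5}:  v_{0} + v_{2} + v_{5} = 0  so sig = (3;())
  {0,1,5}:  v_{0} + v_{1} + v_{5} = v_{3}  so sig = (3;(1))
  {0,2,4}:  v_{0} + v_{2} + v_{4} = v_{6}  so sig = (3;(1))

Sorted signature multiset PRS(X):
[(2;()), (2;(1)), (2;(1)), (2;(1)), (2;(1,1)), (2;(1,1)), (3;()), (3;(1)), (3;(1))]


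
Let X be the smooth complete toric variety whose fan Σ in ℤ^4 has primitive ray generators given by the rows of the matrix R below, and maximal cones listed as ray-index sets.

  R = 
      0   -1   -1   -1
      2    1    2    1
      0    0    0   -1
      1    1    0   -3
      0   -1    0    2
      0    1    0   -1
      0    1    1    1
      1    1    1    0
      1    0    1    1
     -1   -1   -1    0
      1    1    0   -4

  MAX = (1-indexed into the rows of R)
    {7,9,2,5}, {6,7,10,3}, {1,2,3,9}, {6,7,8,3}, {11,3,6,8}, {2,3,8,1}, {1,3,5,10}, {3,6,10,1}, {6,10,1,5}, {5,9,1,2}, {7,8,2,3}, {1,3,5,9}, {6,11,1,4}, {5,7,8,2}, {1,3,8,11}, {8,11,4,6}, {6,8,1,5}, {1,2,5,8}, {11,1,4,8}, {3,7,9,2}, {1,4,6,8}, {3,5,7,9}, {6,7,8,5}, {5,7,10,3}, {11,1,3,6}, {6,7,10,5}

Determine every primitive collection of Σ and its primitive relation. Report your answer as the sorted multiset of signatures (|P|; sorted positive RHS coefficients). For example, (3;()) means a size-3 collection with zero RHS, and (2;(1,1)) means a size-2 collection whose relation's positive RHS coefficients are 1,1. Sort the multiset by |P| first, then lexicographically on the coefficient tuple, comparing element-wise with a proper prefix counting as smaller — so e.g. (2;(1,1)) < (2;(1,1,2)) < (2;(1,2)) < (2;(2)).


Δ(Σ) — 11 vertices, 23 min non-faces:

  P = {1,7}:  v_{1} + v_{7} = 0 — sig = (2;())
  P = {8,10}:  v_{8} + v_{10} = 0 — sig = (2;())
  P = {2,10}:  v_{2} + v_{10} = v_{9} — sig = (2;(1))
  P = {3,4}:  v_{3} + v_{4} = v_{11} — sig = (2;(1))
  P = {6,9}:  v_{6} + v_{9} = v_{8} — sig = (2;(1))
  P = {8,9}:  v_{8} + v_{9} = v_{2} — sig = (2;(1))
  P = {4,5}:  v_{4} + v_{5} = v_{1} + v_{8} — sig = (2;(1,1))
  P = {9,10}:  v_{9} + v_{10} = v_{3} + v_{5} — sig = (2;(1,1))
  P = {4,7}:  v_{4} + v_{7} = v_{3} + v_{6} + v_{8} — sig = (2;(1,1,1))
  P = {4,10}:  v_{4} + v_{10} = v_{1} + v_{3} + v_{6} — sig = (2;(1,1,1))
  P = {5,11}:  v_{5} + v_{11} = v_{1} + v_{3} + v_{8} — sig = (2;(1,1,1))
  P = {4,9}:  v_{4} + v_{9} = v_{1} + v_{3} + 2·v_{8} — sig = (2;(1,1,2))
  P = {7,11}:  v_{7} + v_{11} = 2·v_{3} + v_{6} + v_{8} — sig = (2;(1,1,2))
  P = {10,11}:  v_{10} + v_{11} = v_{1} + 2·v_{3} + v_{6} — sig = (2;(1,1,2))
  P = {2,4}:  v_{2} + v_{4} = v_{1} + v_{3} + 3·v_{8} — sig = (2;(1,1,3))
  P = {9,11}:  v_{9} + v_{11} = v_{1} + 2·v_{3} + 2·v_{8} — sig = (2;(1,2,2))
  P = {2,11}:  v_{2} + v_{11} = v_{1} + 2·v_{3} + 3·v_{8} — sig = (2;(1,2,3))
  P = {2,6}:  v_{2} + v_{6} = 2·v_{8} — sig = (2;(2))
  P = {3,5,6}:  v_{3} + v_{5} + v_{6} = 0 — sig = (3;())
  P = {3,5,8}:  v_{3} + v_{5} + v_{8} = v_{9} — sig = (3;(1))
  P = {2,3,5}:  v_{2} + v_{3} + v_{5} = 2·v_{9} — sig = (3;(2))
  P = {1,3,6,8}:  v_{1} + v_{3} + v_{6} + v_{8} = v_{4} — sig = (4;(1))
  P = {1,6,8,11}:  v_{1} + v_{6} + v_{8} + v_{11} = 2·v_{4} — sig = (4;(2))

so the primitive-relation signature multiset is
    (2;())
    (2;())
    (2;(1))
    (2;(1))
    (2;(1))
    (2;(1))
    (2;(1,1))
    (2;(1,1))
    (2;(1,1,1))
    (2;(1,1,1))
    (2;(1,1,1))
    (2;(1,1,2))
    (2;(1,1,2))
    (2;(1,1,2))
    (2;(1,1,3))
    (2;(1,2,2))
    (2;(1,2,3))
    (2;(2))
    (3;())
    (3;(1))
    (3;(2))
    (4;(1))
    (4;(2))


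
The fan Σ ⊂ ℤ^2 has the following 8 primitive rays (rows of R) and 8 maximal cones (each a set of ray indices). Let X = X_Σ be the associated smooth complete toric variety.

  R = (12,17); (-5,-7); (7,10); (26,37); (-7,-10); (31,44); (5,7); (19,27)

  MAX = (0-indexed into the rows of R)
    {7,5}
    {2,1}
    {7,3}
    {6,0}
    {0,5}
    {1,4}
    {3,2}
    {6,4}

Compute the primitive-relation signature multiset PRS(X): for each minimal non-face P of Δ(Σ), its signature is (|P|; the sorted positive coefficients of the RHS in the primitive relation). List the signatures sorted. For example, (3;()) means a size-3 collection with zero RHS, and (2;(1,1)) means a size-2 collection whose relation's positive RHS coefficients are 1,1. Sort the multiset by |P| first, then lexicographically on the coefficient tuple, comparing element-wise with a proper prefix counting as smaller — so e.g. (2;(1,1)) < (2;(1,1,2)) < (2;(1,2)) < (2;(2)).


The 20 primitive collections of Σ (r=8, n=2):

  P={1,6}:  v_{1} + v_{6} = 0 — sig = (2;())
  P={2,4}:  v_{2} + v_{4} = 0 — sig = (2;())
  P={0,1}:  v_{0} + v_{1} = v_{2} — sig = (2;(1))
  P={0,2}:  v_{0} + v_{2} = v_{7} — sig = (2;(1))
  P={0,4}:  v_{0} + v_{4} = v_{6} — sig = (2;(1))
  P={0,7}:  v_{0} + v_{7} = v_{5} — sig = (2;(1))
  P={1,5}:  v_{1} + v_{5} = v_{3} — sig = (2;(1))
  P={2,6}:  v_{2} + v_{6} = v_{0} — sig = (2;(1))
  P={2,7}:  v_{2} + v_{7} = v_{3} — sig = (2;(1))
  P={3,4}:  v_{3} + v_{4} = v_{7} — sig = (2;(1))
  P={3,6}:  v_{3} + v_{6} = v_{5} — sig = (2;(1))
  P={4,7}:  v_{4} + v_{7} = v_{0} — sig = (2;(1))
  P={0,3}:  v_{0} + v_{3} = 2·v_{7} — sig = (2;(2))
  P={1,7}:  v_{1} + v_{7} = 2·v_{2} — sig = (2;(2))
  P={2,5}:  v_{2} + v_{5} = 2·v_{7} — sig = (2;(2))
  P={4,5}:  v_{4} + v_{5} = 2·v_{0} — sig = (2;(2))
  P={6,7}:  v_{6} + v_{7} = 2·v_{0} — sig = (2;(2))
  P={1,3}:  v_{1} + v_{3} = 3·v_{2} — sig = (2;(3))
  P={3,5}:  v_{3} + v_{5} = 3·v_{7} — sig = (2;(3))
  P={5,6}:  v_{5} + v_{6} = 3·v_{0} — sig = (2;(3))

Sorted signature multiset PRS(X):
    (2;())
    (2;())
    (2;(1))
    (2;(1))
    (2;(1))
    (2;(1))
    (2;(1))
    (2;(1))
    (2;(1))
    (2;(1))
    (2;(1))
    (2;(1))
    (2;(2))
    (2;(2))
    (2;(2))
    (2;(2))
    (2;(2))
    (2;(3))
    (2;(3))
    (2;(3))


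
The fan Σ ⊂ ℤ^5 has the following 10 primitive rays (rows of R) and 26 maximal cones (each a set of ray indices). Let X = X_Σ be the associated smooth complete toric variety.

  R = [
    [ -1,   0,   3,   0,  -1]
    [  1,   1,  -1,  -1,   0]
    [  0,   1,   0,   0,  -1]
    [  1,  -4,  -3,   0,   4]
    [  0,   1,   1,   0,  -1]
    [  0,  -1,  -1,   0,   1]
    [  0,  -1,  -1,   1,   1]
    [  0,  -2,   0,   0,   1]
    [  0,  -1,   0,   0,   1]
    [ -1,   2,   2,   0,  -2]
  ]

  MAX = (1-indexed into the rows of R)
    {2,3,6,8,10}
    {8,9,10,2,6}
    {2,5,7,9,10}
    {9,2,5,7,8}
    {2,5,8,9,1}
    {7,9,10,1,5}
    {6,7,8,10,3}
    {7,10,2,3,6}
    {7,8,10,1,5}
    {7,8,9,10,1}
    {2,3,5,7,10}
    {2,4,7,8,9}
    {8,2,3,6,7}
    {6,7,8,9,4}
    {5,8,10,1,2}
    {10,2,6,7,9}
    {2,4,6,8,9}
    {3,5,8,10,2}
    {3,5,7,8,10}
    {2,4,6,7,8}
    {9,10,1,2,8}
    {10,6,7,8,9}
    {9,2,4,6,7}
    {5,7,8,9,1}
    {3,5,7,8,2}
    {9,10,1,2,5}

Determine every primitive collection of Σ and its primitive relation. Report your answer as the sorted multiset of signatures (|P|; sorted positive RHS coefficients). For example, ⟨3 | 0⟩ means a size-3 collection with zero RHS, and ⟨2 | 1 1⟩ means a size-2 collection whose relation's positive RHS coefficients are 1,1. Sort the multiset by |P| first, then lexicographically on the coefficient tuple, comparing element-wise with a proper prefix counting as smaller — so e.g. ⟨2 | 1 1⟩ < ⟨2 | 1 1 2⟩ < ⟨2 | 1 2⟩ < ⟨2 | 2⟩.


Primitive collections (12):

  {3,9}:  v_{3} + v_{9} = 0  ⇒ sig = ⟨2 | 0⟩
  {5,6}:  v_{5} + v_{6} = 0  ⇒ sig = ⟨2 | 0⟩
  {4,10}:  v_{4} + v_{10} = v_{6} + v_{9}  ⇒ sig = ⟨2 | 1 1⟩
  {1,3}:  v_{1} + v_{3} = v_{5} + v_{8} + v_{10}  ⇒ sig = ⟨2 | 1 1 1⟩
  {1,6}:  v_{1} + v_{6} = v_{8} + v_{9} + v_{10}  ⇒ sig = ⟨2 | 1 1 1⟩
  {3,4}:  v_{3} + v_{4} = v_{2} + v_{6} + v_{7} + v_{8}  ⇒ sig = ⟨2 | 1 1 1 1⟩
  {4,5}:  v_{4} + v_{5} = v_{2} + v_{7} + v_{8} + v_{9}  ⇒ sig = ⟨2 | 1 1 1 1⟩
  {1,4}:  v_{1} + v_{4} = v_{8} + 2·v_{9}  ⇒ sig = ⟨2 | 1 2⟩
  {1,2,7}:  v_{1} + v_{2} + v_{7} = v_{5} + v_{9}  ⇒ sig = ⟨3 | 1 1⟩
  {2,7,8,10}:  v_{2} + v_{7} + v_{8} + v_{10} = 0  ⇒ sig = ⟨4 | 0⟩
  {5,8,9,10}:  v_{5} + v_{8} + v_{9} + v_{10} = v_{1}  ⇒ sig = ⟨4 | 1⟩
  {2,6,7,8,9}:  v_{2} + v_{6} + v_{7} + v_{8} + v_{9} = v_{4}  ⇒ sig = ⟨5 | 1⟩

Hence PRS(X_Σ) =
[⟨2 | 0⟩, ⟨2 | 0⟩, ⟨2 | 1 1⟩, ⟨2 | 1 1 1⟩, ⟨2 | 1 1 1⟩, ⟨2 | 1 1 1 1⟩, ⟨2 | 1 1 1 1⟩, ⟨2 | 1 2⟩, ⟨3 | 1 1⟩, ⟨4 | 0⟩, ⟨4 | 1⟩, ⟨5 | 1⟩]


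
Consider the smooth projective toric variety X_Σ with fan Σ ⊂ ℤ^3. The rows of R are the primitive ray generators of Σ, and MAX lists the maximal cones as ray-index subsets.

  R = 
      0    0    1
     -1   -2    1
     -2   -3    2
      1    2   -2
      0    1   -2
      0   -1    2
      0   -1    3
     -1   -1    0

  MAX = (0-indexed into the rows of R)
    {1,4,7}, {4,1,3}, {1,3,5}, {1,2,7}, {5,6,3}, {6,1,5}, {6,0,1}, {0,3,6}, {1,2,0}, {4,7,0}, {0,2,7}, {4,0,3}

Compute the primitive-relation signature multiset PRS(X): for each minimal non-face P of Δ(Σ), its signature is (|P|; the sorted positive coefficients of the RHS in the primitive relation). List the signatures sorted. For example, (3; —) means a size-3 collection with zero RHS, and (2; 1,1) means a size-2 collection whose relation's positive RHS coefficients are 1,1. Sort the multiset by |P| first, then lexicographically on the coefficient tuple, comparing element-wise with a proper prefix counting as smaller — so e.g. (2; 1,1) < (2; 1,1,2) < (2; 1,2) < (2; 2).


14 collections generate NE(X_Σ); each relation:

  • {4,5}:  v_{4} + v_{5} = 0  ⟹  sig = (2; —)
  • {0,5}:  v_{0} + v_{5} = v_{6}  ⟹  sig = (2; 1)
  • {2,3}:  v_{2} + v_{3} = v_{7}  ⟹  sig = (2; 1)
  • {3,7}:  v_{3} + v_{7} = v_{4}  ⟹  sig = (2; 1)
  • {4,6}:  v_{4} + v_{6} = v_{0}  ⟹  sig = (2; 1)
  • {5,7}:  v_{5} + v_{7} = v_{0} + v_{1}  ⟹  sig = (2; 1,1)
  • {6,7}:  v_{6} + v_{7} = 2·v_{0} + v_{1}  ⟹  sig = (2; 1,2)
  • {2,4}:  v_{2} + v_{4} = 2·v_{7}  ⟹  sig = (2; 2)
  • {2,5}:  v_{2} + v_{5} = 2·v_{0} + 2·v_{1}  ⟹  sig = (2; 2,2)
  • {2,6}:  v_{2} + v_{6} = 3·v_{0} + 2·v_{1}  ⟹  sig = (2; 2,3)
  • {0,1,3}:  v_{0} + v_{1} + v_{3} = 0  ⟹  sig = (3; —)
  • {0,1,4}:  v_{0} + v_{1} + v_{4} = v_{7}  ⟹  sig = (3; 1)
  • {0,1,7}:  v_{0} + v_{1} + v_{7} = v_{2}  ⟹  sig = (3; 1)
  • {1,3,6}:  v_{1} + v_{3} + v_{6} = v_{5}  ⟹  sig = (3; 1)

Signatures (|P|; sorted positive RHS coefficients), sorted:
    (2; —)
    (2; 1)
    (2; 1)
    (2; 1)
    (2; 1)
    (2; 1,1)
    (2; 1,2)
    (2; 2)
    (2; 2,2)
    (2; 2,3)
    (3; —)
    (3; 1)
    (3; 1)
    (3; 1)


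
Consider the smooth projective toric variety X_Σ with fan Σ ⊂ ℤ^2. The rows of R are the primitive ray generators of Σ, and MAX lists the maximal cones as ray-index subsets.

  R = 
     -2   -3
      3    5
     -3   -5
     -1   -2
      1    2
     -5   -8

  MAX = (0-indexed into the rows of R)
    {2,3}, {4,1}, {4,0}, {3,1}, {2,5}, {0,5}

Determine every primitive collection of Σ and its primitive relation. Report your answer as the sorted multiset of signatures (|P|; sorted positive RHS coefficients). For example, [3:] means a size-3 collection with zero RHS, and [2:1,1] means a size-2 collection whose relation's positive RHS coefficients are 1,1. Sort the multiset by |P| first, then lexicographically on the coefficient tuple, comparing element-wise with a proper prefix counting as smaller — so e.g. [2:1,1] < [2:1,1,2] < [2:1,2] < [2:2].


9 collections generate NE(X_Σ); each relation:

  {1,2}:  v_{1} + v_{2} = 0  ⟹  sig = [2:]
  {3,4}:  v_{3} + v_{4} = 0  ⟹  sig = [2:]
  {0,1}:  v_{0} + v_{1} = v_{4}  ⟹  sig = [2:1]
  {0,2}:  v_{0} + v_{2} = v_{5}  ⟹  sig = [2:1]
  {0,3}:  v_{0} + v_{3} = v_{2}  ⟹  sig = [2:1]
  {1,5}:  v_{1} + v_{5} = v_{0}  ⟹  sig = [2:1]
  {2,4}:  v_{2} + v_{4} = v_{0}  ⟹  sig = [2:1]
  {3,5}:  v_{3} + v_{5} = 2·v_{2}  ⟹  sig = [2:2]
  {4,5}:  v_{4} + v_{5} = 2·v_{0}  ⟹  sig = [2:2]

so the primitive-relation signature multiset is
{ [2:] ×2,  [2:1] ×5,  [2:2] ×2 }


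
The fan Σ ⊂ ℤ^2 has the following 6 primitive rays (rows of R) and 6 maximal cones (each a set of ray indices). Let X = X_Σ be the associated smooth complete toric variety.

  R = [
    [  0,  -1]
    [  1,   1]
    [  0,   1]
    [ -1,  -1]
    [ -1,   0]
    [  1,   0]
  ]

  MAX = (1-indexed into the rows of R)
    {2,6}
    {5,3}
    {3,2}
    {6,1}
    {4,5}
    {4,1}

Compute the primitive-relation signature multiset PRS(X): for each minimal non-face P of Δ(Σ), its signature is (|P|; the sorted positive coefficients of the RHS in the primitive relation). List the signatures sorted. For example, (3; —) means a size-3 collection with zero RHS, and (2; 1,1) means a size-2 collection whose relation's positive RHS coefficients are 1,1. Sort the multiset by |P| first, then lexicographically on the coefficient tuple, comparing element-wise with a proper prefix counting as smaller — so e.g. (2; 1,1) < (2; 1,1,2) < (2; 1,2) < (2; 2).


Primitive collections (9):

  P={1,3}:  v_{1} + v_{3} = 0  ⟹  sig = (2; —)
  P={2,4}:  v_{2} + v_{4} = 0  ⟹  sig = (2; —)
  P={5,6}:  v_{5} + v_{6} = 0  ⟹  sig = (2; —)
  P={1,2}:  v_{1} + v_{2} = v_{6}  ⟹  sig = (2; 1)
  P={1,5}:  v_{1} + v_{5} = v_{4}  ⟹  sig = (2; 1)
  P={2,5}:  v_{2} + v_{5} = v_{3}  ⟹  sig = (2; 1)
  P={3,4}:  v_{3} + v_{4} = v_{5}  ⟹  sig = (2; 1)
  P={3,6}:  v_{3} + v_{6} = v_{2}  ⟹  sig = (2; 1)
  P={4,6}:  v_{4} + v_{6} = v_{1}  ⟹  sig = (2; 1)

Hence PRS(X_Σ) =
{ (2; —) ×3,  (2; 1) ×6 }


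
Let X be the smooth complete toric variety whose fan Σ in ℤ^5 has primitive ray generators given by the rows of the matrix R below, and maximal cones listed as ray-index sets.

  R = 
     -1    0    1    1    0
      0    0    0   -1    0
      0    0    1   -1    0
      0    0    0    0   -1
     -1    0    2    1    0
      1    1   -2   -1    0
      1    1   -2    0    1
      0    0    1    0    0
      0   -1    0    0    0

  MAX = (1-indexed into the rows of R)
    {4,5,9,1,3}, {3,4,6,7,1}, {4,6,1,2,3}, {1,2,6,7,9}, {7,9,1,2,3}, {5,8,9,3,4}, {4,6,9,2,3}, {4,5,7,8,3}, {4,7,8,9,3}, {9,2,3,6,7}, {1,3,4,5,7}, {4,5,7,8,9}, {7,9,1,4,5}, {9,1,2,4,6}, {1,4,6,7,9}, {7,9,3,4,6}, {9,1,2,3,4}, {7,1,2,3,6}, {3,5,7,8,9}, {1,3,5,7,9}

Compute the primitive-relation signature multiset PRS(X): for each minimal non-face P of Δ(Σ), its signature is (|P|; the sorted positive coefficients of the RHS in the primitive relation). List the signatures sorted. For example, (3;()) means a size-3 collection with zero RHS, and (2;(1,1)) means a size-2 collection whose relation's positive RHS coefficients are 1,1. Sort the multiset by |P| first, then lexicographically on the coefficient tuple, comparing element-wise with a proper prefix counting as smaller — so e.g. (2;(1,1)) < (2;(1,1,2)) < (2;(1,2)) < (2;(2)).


Σ has 9 primitive collections:

  P = {1,8}:  v_{1} + v_{8} = v_{5}  so sig = (2;(1))
  P = {2,8}:  v_{2} + v_{8} = v_{3}  so sig = (2;(1))
  P = {2,5}:  v_{2} + v_{5} = v_{1} + v_{3}  so sig = (2;(1,1))
  P = {6,8}:  v_{6} + v_{8} = v_{3} + v_{4} + v_{7}  so sig = (2;(1,1,1))
  P = {5,6}:  v_{5} + v_{6} = v_{1} + v_{3} + v_{4} + v_{7}  so sig = (2;(1,1,1,1))
  P = {2,4,7}:  v_{2} + v_{4} + v_{7} = v_{6}  so sig = (3;(1))
  P = {1,3,6,9}:  v_{1} + v_{3} + v_{6} + v_{9} = v_{2}  so sig = (4;(1))
  P = {1,3,4,7,9}:  v_{1} + v_{3} + v_{4} + v_{7} + v_{9} = 0  so sig = (5;())
  P = {3,4,5,7,9}:  v_{3} + v_{4} + v_{5} + v_{7} + v_{9} = v_{8}  so sig = (5;(1))

Sorted signature multiset PRS(X):
    |P|=2: 5 collections, coeffs (1), (1), (1,1), (1,1,1), (1,1,1,1)
    |P|=3: 1 collection, coeffs (1)
    |P|=4: 1 collection, coeffs (1)
    |P|=5: 2 collections, coeffs (), (1)


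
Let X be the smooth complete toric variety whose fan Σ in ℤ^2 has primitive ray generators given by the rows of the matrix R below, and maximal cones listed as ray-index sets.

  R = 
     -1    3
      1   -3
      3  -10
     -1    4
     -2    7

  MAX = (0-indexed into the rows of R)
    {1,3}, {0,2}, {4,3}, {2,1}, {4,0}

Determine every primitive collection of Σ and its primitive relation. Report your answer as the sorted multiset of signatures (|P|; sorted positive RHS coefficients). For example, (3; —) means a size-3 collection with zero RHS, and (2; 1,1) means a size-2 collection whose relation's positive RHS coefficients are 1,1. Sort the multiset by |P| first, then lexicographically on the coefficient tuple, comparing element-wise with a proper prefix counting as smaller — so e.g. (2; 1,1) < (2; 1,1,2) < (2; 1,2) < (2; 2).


5 minimal non-faces of Δ(Σ) (on 5 rays):

  P={0,1}:  v_{0} + v_{1} = 0 ; sig = (2; —)
  P={0,3}:  v_{0} + v_{3} = v_{4} ; sig = (2; 1)
  P={1,4}:  v_{1} + v_{4} = v_{3} ; sig = (2; 1)
  P={2,4}:  v_{2} + v_{4} = v_{1} ; sig = (2; 1)
  P={2,3}:  v_{2} + v_{3} = 2·v_{1} ; sig = (2; 2)

so the primitive-relation signature multiset is
{ (2; —),  (2; 1) ×3,  (2; 2) }


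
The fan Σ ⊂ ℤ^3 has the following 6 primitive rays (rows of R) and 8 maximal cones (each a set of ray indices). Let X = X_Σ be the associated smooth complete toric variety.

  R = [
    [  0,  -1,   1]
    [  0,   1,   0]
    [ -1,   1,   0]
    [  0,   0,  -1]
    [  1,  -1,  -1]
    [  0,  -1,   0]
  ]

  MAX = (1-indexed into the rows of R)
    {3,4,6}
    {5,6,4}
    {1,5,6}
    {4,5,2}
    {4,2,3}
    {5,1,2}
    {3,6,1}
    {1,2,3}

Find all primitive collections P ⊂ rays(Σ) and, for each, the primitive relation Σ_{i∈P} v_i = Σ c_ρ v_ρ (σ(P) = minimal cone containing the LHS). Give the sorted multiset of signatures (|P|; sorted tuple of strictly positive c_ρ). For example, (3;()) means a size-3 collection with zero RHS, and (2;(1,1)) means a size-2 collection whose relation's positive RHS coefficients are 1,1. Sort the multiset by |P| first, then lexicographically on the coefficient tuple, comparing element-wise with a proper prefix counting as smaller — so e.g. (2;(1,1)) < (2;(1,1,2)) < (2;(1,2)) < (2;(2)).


The 3 primitive collections of Σ (r=6, n=3):

  P = {2,6}:  v_{2} + v_{6} = 0  ⇒ sig = (2;())
  P = {1,4}:  v_{1} + v_{4} = v_{6}  ⇒ sig = (2;(1))
  P = {3,5}:  v_{3} + v_{5} = v_{4}  ⇒ sig = (2;(1))

Signatures (|P|; sorted positive RHS coefficients), sorted:
[(2;()), (2;(1)), (2;(1))]


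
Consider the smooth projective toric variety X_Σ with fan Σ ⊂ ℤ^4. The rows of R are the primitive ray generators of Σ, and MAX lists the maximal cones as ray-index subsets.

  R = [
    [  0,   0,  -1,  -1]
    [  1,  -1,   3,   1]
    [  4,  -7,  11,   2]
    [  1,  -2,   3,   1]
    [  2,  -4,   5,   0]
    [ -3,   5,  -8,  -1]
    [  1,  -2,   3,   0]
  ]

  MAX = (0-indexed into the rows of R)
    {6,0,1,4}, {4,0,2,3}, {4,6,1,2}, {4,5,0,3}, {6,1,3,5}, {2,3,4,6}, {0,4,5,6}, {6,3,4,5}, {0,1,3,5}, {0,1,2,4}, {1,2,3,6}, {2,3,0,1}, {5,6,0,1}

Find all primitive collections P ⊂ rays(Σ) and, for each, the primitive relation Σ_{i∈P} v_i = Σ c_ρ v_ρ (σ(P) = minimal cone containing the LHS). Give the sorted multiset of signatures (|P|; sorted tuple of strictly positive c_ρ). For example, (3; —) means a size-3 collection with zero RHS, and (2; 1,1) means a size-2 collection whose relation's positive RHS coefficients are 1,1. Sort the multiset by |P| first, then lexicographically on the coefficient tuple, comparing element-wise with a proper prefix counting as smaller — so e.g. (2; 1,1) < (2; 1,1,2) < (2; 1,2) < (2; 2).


5 collections generate NE(X_Σ); each relation:

  • {2,5}:  v_{2} + v_{5} = v_{3}  ⟹  sig = (2; 1)
  • {1,4,5}:  v_{1} + v_{4} + v_{5} = 0  ⟹  sig = (3; —)
  • {0,3,6}:  v_{0} + v_{3} + v_{6} = v_{4}  ⟹  sig = (3; 1)
  • {1,3,4}:  v_{1} + v_{3} + v_{4} = v_{2}  ⟹  sig = (3; 1)
  • {0,2,6}:  v_{0} + v_{2} + v_{6} = v_{1} + 2·v_{4}  ⟹  sig = (3; 1,2)

Hence PRS(X_Σ) =
{ (2; 1),  (3; —),  (3; 1) ×2,  (3; 1,2) }


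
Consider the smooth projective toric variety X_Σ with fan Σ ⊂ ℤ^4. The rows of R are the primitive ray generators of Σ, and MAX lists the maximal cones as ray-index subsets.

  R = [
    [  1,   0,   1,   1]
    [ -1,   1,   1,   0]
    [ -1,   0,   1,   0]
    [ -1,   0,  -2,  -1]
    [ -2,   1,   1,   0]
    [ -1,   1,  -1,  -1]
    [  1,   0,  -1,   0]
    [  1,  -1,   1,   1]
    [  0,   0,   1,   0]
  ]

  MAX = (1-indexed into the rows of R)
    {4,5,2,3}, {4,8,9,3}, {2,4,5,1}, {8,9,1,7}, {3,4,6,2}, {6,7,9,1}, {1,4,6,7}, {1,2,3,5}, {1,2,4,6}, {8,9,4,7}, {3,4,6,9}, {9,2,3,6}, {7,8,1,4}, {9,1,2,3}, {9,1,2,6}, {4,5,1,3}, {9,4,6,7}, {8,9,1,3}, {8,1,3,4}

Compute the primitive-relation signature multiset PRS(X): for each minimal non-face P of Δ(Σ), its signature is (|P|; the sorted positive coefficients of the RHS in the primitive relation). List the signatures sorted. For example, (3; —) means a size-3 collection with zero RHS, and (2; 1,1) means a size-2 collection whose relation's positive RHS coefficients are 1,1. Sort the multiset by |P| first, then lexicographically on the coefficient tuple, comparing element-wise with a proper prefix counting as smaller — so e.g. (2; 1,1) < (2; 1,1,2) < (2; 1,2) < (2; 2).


Primitive collections (12):

  {3,7}:  v_{3} + v_{7} = 0  so sig = (2; —)
  {6,8}:  v_{6} + v_{8} = 0  so sig = (2; —)
  {2,7}:  v_{2} + v_{7} = v_{1} + v_{6}  so sig = (2; 1,1)
  {2,8}:  v_{2} + v_{8} = v_{1} + v_{3}  so sig = (2; 1,1)
  {5,9}:  v_{5} + v_{9} = v_{2} + v_{3}  so sig = (2; 1,1)
  {5,7}:  v_{5} + v_{7} = v_{1} + v_{2} + v_{4}  so sig = (2; 1,1,1)
  {5,6}:  v_{5} + v_{6} = 2·v_{2} + v_{4}  so sig = (2; 1,2)
  {5,8}:  v_{5} + v_{8} = 2·v_{1} + 2·v_{3} + v_{4}  so sig = (2; 1,2,2)
  {1,4,9}:  v_{1} + v_{4} + v_{9} = 0  so sig = (3; —)
  {1,3,6}:  v_{1} + v_{3} + v_{6} = v_{2}  so sig = (3; 1)
  {2,4,9}:  v_{2} + v_{4} + v_{9} = v_{3} + v_{6}  so sig = (3; 1,1)
  {1,2,3,4}:  v_{1} + v_{2} + v_{3} + v_{4} = v_{5}  so sig = (4; 1)

Sorted signature multiset PRS(X):
    |P|=2: 8 collections, coeffs (), (), (1,1), (1,1), (1,1), (1,1,1), (1,2), (1,2,2)
    |P|=3: 3 collections, coeffs (), (1), (1,1)
    |P|=4: 1 collection, coeffs (1)
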